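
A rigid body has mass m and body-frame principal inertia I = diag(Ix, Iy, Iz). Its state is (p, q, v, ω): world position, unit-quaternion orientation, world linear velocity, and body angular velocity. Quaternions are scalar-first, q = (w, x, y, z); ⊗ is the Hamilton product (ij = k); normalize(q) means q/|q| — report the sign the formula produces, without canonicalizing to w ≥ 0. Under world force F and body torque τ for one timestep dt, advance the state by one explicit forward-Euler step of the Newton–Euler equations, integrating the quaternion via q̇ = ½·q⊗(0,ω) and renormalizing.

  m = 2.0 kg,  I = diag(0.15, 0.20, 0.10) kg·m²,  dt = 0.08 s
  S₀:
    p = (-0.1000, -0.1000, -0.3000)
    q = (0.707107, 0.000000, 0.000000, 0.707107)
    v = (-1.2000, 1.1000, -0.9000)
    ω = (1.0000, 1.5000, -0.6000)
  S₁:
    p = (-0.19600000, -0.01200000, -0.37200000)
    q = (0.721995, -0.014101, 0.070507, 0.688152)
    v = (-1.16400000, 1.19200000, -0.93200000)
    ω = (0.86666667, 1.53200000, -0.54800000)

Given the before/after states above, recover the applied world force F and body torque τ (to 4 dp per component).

Δω = ω₁−ω₀ = (-0.13333333, 0.03200000, 0.05200000)
precession coupling = (0.0900, -0.0300, 0.0750)
I·α + gyro = (-0.1600, 0.0500, 0.1400)
v₁ − v₀ = (0.03600000, 0.09200000, -0.03200000)
m·(v₁−v₀)/dt = (0.9000, 2.3000, -0.8000)

F = (0.9000, 2.3000, -0.8000)
τ = (-0.1600, 0.0500, 0.1400)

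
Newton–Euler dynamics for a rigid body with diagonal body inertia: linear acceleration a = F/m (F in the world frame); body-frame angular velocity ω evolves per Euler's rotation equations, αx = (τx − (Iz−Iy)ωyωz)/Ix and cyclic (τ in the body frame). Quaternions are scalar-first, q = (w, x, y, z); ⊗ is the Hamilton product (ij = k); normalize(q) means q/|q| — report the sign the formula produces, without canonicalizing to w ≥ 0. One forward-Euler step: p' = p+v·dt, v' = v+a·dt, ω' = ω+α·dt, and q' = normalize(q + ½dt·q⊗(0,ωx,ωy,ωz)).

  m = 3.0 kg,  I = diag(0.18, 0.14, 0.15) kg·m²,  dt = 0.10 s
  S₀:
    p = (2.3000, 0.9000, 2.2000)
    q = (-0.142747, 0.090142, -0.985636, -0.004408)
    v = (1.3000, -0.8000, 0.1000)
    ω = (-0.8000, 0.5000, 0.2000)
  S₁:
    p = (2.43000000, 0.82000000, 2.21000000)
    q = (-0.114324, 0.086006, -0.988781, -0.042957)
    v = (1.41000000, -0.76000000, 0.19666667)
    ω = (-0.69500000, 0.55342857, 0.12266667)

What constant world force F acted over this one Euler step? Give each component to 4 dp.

v₁ − v₀ = (0.11000000, 0.04000000, 0.09666667)
F = m·Δv/dt = (3.3000, 1.2000, 2.9000)

F = (3.3000, 1.2000, 2.9000)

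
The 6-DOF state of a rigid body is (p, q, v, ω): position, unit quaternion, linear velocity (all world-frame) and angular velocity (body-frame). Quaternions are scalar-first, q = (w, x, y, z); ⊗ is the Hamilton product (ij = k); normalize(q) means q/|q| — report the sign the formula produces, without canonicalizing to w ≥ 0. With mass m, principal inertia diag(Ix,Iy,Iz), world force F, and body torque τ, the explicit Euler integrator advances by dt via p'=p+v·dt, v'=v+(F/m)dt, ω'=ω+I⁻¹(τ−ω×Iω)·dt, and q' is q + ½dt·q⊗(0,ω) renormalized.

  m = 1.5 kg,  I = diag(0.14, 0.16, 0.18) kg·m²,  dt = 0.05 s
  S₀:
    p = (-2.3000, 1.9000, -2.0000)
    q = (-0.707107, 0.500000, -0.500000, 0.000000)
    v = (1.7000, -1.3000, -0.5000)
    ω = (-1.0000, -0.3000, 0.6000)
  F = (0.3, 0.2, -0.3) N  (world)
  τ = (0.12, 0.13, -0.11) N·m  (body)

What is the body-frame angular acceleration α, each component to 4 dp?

α = (0.8829, 0.6625, -0.6444)

precession coupling ω×(Iω) = (-0.0036, 0.0240, 0.0060)
α = I⁻¹(τ − ω×Iω) = (0.8829, 0.6625, -0.6444)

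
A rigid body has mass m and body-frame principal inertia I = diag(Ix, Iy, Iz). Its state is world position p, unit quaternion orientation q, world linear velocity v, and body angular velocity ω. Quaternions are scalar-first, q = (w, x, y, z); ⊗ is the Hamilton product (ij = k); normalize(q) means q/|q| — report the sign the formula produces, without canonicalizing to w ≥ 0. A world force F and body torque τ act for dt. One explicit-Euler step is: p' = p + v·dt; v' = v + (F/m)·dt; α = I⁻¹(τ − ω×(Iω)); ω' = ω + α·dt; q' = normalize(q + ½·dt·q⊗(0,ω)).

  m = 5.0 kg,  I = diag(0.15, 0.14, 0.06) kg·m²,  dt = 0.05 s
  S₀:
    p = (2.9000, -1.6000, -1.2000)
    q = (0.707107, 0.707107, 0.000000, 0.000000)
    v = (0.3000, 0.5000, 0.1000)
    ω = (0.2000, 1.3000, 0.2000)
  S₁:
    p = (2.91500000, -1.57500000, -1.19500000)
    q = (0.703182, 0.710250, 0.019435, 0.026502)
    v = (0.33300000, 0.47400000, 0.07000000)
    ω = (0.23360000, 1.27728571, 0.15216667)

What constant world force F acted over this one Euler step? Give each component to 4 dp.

F = (3.3000, -2.6000, -3.0000)

v₁ − v₀ = (0.03300000, -0.02600000, -0.03000000)
F = m·Δv/dt = (3.3000, -2.6000, -3.0000)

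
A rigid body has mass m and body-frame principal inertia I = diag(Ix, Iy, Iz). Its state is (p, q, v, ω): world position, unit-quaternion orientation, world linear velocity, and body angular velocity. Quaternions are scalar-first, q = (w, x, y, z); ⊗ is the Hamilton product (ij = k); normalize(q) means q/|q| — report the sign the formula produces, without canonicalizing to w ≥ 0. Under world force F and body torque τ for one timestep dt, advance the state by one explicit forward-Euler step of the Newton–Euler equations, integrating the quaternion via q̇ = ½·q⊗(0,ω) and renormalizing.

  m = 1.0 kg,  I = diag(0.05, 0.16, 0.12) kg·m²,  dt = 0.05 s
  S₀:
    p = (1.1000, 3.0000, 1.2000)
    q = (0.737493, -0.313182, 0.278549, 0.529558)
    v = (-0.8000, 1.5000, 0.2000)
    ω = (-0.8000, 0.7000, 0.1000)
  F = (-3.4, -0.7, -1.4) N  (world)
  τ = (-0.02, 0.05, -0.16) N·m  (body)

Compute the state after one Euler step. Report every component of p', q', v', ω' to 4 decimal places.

p' = (1.0600, 3.0750, 1.2100)
q' = (0.7248, -0.3364, 0.2815, 0.5313)
v' = (-0.9700, 1.4650, 0.1300)
ω' = (-0.8172, 0.7139, 0.0590)

p + v·dt = (1.0600, 3.0750, 1.2100)
v' = v + a·dt = (-0.9700, 1.4650, 0.1300)
α = I⁻¹(τ − ω×Iω) = (-0.3440, 0.2775, -0.8200)
new body rate ω' = (-0.8172, 0.7139, 0.0590)
Hamilton product q⊗(0,ω) = (-0.4984857, -0.9328301, 0.1239169, 0.0773611)
q + ½dt·q⊗(0,ω), renormalized = (0.7248, -0.3364, 0.2815, 0.5313)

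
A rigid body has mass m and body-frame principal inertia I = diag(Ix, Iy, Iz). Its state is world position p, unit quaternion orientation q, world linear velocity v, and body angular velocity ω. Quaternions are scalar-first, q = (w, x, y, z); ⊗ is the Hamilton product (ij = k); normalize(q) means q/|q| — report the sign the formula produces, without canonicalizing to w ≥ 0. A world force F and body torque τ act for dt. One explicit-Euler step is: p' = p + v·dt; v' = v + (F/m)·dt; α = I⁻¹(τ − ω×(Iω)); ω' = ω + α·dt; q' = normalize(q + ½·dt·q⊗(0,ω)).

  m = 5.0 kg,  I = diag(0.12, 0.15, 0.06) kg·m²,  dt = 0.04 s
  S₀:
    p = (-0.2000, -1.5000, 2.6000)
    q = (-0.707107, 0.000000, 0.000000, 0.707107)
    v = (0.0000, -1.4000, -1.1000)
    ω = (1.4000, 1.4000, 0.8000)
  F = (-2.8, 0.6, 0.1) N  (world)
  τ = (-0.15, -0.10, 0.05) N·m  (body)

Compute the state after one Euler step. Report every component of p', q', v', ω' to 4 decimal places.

p' = (-0.2000, -1.5560, 2.5560)
q' = (-0.7178, -0.0396, 0.0000, 0.6952)
v' = (-0.0224, -1.3952, -1.0992)
ω' = (1.3836, 1.3554, 0.7941)

angular accel α = (-0.4100, -1.1147, -0.1467)
ω' = ω + α·dt = (1.3836, 1.3554, 0.7941)
Hamilton product q⊗(0,ω) = (-0.5656856, -1.9798996, 0.0000000, -0.5656856)
q' = normalize(q + ½dt·q⊗(0,ω)) = (-0.7178, -0.0396, 0.0000, 0.6952)
p + v·dt = (-0.2000, -1.5560, 2.5560)
v' = v + a·dt = (-0.0224, -1.3952, -1.0992)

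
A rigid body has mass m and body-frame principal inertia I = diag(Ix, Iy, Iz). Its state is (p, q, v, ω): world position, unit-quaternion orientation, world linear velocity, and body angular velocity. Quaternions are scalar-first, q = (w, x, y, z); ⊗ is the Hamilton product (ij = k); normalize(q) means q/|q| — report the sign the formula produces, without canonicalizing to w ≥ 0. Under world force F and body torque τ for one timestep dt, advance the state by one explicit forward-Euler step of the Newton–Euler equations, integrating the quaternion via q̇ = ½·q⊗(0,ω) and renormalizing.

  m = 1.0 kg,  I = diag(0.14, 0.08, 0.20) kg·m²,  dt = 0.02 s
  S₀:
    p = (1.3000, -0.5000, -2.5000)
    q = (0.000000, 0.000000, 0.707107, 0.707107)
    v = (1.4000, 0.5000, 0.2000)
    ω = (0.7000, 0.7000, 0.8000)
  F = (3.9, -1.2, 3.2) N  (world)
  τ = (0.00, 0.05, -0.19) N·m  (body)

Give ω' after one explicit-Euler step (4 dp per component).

precession coupling ω×(Iω) = (0.0672, -0.0336, -0.0294)
(τ − ω×Iω)/I = (-0.4800, 1.0450, -0.8030)
ω' = ω + α·dt = (0.6904, 0.7209, 0.7839)

ω' = (0.6904, 0.7209, 0.7839)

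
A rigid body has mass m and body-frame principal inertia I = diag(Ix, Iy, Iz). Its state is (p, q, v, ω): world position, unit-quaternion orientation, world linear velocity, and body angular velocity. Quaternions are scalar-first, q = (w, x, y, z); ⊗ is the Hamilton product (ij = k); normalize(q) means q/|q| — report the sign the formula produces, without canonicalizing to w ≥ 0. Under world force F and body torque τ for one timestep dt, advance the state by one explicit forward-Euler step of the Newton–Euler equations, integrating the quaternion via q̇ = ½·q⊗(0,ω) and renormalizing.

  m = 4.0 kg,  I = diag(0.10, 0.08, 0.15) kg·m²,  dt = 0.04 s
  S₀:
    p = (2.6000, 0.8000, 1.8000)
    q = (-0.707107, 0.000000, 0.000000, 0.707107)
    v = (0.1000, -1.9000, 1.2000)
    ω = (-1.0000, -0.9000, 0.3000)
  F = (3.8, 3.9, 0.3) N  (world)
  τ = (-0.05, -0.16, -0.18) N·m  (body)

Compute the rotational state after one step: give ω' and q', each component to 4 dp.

ω' = (-1.0124, -0.9875, 0.2568)
q' = (-0.7111, 0.0269, -0.0014, 0.7026)

(τ − ω×Iω)/I = (-0.3110, -2.1875, -1.0800)
new body rate ω' = (-1.0124, -0.9875, 0.2568)
q⊗(0,ω) = (-0.2121321, 1.3435033, -0.0707107, -0.2121321)
q' = normalize(q + ½dt·q⊗(0,ω)) = (-0.7111, 0.0269, -0.0014, 0.7026)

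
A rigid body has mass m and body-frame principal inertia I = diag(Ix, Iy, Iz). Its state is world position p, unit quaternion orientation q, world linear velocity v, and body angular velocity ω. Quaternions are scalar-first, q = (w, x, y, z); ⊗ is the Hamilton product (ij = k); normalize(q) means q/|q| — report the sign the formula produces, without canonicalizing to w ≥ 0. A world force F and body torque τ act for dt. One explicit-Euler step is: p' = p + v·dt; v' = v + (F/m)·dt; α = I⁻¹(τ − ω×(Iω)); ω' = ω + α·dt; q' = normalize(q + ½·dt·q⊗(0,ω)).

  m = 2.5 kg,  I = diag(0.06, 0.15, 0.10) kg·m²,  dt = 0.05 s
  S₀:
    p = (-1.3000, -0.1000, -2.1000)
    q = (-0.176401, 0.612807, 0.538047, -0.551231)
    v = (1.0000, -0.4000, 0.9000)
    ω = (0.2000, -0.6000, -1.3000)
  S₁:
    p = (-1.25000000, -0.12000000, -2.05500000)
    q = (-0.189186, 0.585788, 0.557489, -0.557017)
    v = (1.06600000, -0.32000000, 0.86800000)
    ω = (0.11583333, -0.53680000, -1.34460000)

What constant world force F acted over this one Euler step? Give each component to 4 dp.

F = (3.3000, 4.0000, -1.6000)

velocity change Δv = (0.06600000, 0.08000000, -0.03200000)
applied force F = (3.3000, 4.0000, -1.6000)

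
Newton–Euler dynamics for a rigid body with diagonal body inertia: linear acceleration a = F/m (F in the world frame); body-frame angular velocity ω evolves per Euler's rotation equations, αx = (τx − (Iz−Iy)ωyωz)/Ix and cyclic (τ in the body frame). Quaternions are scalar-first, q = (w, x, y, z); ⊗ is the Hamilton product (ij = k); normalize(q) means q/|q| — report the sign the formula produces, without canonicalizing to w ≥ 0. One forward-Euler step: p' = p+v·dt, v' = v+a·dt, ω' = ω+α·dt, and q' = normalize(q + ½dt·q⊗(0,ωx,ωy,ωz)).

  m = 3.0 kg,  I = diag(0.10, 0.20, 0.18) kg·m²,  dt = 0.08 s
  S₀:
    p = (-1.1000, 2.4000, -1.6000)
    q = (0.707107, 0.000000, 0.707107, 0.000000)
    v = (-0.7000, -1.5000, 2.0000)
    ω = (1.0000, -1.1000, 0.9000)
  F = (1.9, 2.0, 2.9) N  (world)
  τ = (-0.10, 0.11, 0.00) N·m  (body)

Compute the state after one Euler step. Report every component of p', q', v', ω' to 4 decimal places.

p' = (-1.1560, 2.2800, -1.4400)
q' = (0.7364, 0.0536, 0.6744, -0.0028)
v' = (-0.6493, -1.4467, 2.0773)
ω' = (0.9042, -1.0272, 0.9489)

a = (0.6333, 0.6667, 0.9667)
p' = p + v·dt = (-1.1560, 2.2800, -1.4400)
new velocity v' = (-0.6493, -1.4467, 2.0773)
angular accel α = (-1.1980, 0.9100, 0.6111)
new body rate ω' = (0.9042, -1.0272, 0.9489)
Hamilton product q⊗(0,ω) = (0.7778177, 1.3435033, -0.7778177, -0.0707107)
q + ½dt·q⊗(0,ω), renormalized = (0.7364, 0.0536, 0.6744, -0.0028)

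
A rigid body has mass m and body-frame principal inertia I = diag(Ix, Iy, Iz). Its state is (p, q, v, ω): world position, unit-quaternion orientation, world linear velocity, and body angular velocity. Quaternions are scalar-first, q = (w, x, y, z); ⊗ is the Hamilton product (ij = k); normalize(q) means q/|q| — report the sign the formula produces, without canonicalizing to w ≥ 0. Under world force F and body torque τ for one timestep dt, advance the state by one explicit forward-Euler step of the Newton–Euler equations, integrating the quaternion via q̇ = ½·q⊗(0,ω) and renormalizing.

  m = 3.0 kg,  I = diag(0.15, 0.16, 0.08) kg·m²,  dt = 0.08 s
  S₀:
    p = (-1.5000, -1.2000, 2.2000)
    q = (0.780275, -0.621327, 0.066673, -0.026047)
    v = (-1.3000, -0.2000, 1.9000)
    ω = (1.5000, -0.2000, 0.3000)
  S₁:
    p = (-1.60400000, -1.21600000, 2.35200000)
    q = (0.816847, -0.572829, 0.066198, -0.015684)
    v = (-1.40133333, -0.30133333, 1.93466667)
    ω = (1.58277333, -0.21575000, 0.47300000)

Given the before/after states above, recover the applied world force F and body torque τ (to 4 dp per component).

F = (-3.8000, -3.8000, 1.3000)
τ = (0.1600, 0.0000, 0.1700)

v₁ − v₀ = (-0.10133333, -0.10133333, 0.03466667)
F = m·Δv/dt = (-3.8000, -3.8000, 1.3000)
ω₁ − ω₀ = (0.08277333, -0.01575000, 0.17300000)
I·α + gyro = (0.1600, 0.0000, 0.1700)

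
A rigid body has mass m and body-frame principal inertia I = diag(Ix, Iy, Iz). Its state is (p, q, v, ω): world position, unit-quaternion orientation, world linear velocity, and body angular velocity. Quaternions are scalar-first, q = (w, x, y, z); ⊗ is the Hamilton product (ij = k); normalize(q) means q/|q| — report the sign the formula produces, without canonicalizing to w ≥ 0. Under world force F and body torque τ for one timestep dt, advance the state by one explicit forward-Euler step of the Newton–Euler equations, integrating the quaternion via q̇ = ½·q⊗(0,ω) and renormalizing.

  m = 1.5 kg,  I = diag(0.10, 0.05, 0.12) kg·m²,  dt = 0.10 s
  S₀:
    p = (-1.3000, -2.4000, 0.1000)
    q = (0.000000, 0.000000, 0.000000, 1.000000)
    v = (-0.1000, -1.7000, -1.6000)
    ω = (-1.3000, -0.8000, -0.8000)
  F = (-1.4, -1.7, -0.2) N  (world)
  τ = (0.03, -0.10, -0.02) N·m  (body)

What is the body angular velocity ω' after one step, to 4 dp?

ω' = (-1.3148, -0.9584, -0.7733)

ω×(Iω) gyroscopic = (0.0448, -0.0208, -0.0520)
(τ − ω×Iω)/I = (-0.1480, -1.5840, 0.2667)
new body rate ω' = (-1.3148, -0.9584, -0.7733)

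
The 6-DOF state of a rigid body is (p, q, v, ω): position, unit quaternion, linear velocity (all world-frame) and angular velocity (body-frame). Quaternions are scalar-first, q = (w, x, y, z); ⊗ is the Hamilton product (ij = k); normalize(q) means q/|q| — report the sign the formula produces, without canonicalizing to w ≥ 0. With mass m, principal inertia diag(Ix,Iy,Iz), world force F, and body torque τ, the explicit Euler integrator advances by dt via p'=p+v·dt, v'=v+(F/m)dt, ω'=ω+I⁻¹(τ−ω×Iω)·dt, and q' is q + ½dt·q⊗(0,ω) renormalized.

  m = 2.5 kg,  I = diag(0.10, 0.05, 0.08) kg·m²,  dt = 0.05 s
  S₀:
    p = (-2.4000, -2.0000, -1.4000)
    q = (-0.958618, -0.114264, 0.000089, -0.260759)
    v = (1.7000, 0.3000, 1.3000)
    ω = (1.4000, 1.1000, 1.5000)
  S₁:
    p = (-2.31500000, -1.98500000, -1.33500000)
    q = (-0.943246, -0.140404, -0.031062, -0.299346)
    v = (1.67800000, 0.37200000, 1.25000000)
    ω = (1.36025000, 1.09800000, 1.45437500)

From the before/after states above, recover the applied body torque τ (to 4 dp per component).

τ = (-0.0300, 0.0400, -0.1500)

rate change Δω = (-0.03975000, -0.00200000, -0.04562500)
gyro term ω₀×Iω₀ = (0.0495, 0.0420, -0.0770)
applied torque τ = (-0.0300, 0.0400, -0.1500)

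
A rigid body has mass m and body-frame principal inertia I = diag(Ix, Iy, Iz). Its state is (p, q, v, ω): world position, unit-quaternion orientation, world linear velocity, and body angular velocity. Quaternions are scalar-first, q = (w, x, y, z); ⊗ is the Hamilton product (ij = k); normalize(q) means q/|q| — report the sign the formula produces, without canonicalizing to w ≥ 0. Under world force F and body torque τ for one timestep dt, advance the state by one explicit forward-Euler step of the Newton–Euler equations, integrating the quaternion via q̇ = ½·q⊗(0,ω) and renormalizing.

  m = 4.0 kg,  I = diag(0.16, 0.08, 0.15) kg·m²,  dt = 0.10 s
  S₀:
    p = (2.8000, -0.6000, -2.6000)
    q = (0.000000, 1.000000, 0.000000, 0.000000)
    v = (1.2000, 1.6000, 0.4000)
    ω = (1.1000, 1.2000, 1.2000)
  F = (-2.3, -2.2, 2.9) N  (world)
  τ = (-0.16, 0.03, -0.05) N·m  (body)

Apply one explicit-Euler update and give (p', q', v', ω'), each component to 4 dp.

p' = (2.9200, -0.4400, -2.5600)
q' = (-0.0547, 0.9949, -0.0597, 0.0597)
v' = (1.1425, 1.5450, 0.4725)
ω' = (0.9370, 1.2210, 1.2371)

precession coupling ω×(Iω) = (0.1008, 0.0132, -0.1056)
angular accel α = (-1.6300, 0.2100, 0.3707)
ω' = ω + α·dt = (0.9370, 1.2210, 1.2371)
q⊗(0,ω) = (-1.1000000, 0.0000000, -1.2000000, 1.2000000)
q + ½dt·q⊗(0,ω), renormalized = (-0.0547, 0.9949, -0.0597, 0.0597)
new position p' = (2.9200, -0.4400, -2.5600)
v' = v + a·dt = (1.1425, 1.5450, 0.4725)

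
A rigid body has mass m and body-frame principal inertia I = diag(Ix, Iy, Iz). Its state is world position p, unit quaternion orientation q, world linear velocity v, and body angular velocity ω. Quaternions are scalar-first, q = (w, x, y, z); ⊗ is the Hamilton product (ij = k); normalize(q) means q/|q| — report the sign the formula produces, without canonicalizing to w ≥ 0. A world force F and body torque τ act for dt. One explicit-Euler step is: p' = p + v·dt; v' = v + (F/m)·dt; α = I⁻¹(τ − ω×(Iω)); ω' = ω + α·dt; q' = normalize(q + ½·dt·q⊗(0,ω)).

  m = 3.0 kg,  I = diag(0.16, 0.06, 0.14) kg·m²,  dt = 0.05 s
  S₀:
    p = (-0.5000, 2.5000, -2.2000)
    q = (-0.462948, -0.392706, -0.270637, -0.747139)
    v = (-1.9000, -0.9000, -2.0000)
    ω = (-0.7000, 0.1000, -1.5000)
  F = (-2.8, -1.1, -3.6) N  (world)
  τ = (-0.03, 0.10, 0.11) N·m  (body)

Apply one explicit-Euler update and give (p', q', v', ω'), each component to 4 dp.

p' = (-0.5950, 2.4550, -2.3000)
q' = (-0.4967, -0.3723, -0.2732, -0.7349)
v' = (-1.9467, -0.9183, -2.0600)
ω' = (-0.7056, 0.1658, -1.4632)

linear accel F/m = (-0.9333, -0.3667, -1.2000)
new position p' = (-0.5950, 2.4550, -2.3000)
new velocity v' = (-1.9467, -0.9183, -2.0600)
precession coupling ω×(Iω) = (-0.0120, 0.0210, 0.0070)
angular accel α = (-0.1125, 1.3167, 0.7357)
ω' = ω + α·dt = (-0.7056, 0.1658, -1.4632)
q⊗(0,ω) = (-1.3685390, 0.8047330, -0.1123565, 0.4657055)
q' = normalize(q + ½dt·q⊗(0,ω)) = (-0.4967, -0.3723, -0.2732, -0.7349)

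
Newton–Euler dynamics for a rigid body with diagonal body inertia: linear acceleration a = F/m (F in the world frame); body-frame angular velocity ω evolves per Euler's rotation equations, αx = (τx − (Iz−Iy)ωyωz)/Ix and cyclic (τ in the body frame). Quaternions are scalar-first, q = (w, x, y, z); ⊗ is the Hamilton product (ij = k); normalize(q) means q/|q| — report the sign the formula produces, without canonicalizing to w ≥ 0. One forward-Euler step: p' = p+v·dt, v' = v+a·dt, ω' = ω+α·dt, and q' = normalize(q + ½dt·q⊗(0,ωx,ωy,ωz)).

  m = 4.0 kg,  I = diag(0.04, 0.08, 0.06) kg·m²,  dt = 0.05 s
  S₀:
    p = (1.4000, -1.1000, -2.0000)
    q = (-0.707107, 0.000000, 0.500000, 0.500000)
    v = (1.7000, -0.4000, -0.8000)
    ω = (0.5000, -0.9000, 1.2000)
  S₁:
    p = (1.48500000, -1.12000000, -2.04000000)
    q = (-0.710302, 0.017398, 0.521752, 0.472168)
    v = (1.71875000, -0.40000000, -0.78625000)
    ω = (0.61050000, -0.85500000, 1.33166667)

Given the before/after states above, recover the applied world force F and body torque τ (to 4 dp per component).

v₁ − v₀ = (0.01875000, 0.00000000, 0.01375000)
F = m·Δv/dt = (1.5000, 0.0000, 1.1000)
ω₁ − ω₀ = (0.11050000, 0.04500000, 0.13166667)
applied torque τ = (0.1100, 0.0600, 0.1400)

F = (1.5000, 0.0000, 1.1000)
τ = (0.1100, 0.0600, 0.1400)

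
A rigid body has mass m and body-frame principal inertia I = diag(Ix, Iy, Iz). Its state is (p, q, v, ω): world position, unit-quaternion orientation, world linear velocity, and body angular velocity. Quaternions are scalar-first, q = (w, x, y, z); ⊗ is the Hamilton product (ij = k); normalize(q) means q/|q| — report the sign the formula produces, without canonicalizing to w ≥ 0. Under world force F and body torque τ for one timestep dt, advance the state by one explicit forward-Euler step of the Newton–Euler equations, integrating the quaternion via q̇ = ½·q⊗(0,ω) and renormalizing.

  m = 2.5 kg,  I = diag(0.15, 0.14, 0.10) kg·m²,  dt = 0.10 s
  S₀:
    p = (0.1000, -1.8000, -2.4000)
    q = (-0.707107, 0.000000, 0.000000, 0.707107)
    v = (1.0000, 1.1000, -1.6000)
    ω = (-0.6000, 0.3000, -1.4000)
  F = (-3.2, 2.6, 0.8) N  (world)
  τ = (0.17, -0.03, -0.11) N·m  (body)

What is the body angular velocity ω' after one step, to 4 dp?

(τ − ω×Iω)/I = (1.0213, -0.5143, -1.1180)
ω + α·dt = (-0.4979, 0.2486, -1.5118)

ω' = (-0.4979, 0.2486, -1.5118)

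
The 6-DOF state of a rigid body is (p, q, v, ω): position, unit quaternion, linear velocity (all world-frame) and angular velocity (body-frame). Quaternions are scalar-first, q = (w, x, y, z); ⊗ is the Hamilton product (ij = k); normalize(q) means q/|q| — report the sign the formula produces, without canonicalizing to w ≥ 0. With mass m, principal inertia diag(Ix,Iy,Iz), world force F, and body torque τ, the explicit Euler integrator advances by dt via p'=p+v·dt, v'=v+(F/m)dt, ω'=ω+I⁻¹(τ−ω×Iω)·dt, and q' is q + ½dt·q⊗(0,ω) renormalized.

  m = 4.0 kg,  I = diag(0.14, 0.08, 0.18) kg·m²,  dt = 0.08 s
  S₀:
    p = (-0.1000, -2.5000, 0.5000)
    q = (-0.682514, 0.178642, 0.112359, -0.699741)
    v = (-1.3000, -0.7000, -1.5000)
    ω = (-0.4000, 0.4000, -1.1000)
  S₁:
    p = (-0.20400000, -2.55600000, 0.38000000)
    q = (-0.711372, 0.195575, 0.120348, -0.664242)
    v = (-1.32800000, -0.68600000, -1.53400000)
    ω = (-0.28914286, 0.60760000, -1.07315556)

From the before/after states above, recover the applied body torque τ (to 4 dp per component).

τ = (0.1500, 0.1900, 0.0700)

Δω = ω₁−ω₀ = (0.11085714, 0.20760000, 0.02684444)
ω₀×(Iω₀) = (-0.0440, -0.0176, 0.0096)
τ = I·(Δω/dt) + ω₀×(Iω₀) = (0.1500, 0.1900, 0.0700)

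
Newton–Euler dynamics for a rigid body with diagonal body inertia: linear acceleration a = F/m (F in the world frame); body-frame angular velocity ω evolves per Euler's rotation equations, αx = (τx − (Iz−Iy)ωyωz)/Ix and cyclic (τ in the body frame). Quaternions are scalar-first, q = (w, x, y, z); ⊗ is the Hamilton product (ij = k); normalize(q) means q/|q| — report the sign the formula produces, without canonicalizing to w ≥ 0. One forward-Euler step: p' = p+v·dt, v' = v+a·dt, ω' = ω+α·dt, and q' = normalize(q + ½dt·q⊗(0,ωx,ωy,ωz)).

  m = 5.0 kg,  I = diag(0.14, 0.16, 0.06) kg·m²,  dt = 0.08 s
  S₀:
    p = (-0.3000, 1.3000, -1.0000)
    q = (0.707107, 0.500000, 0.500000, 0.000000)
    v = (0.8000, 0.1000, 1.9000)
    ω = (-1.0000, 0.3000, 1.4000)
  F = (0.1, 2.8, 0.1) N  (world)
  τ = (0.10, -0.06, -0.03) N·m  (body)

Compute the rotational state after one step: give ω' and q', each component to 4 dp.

ω' = (-0.9189, 0.3260, 1.3680)
q' = (0.7194, 0.4985, 0.4793, 0.0654)

α = I⁻¹(τ − ω×Iω) = (1.0143, 0.3250, -0.4000)
new body rate ω' = (-0.9189, 0.3260, 1.3680)
2q̇ = q⊗(0,ω) = (0.3500000, -0.0071070, -0.4878679, 1.6399498)
q + ½dt·q⊗(0,ω), renormalized = (0.7194, 0.4985, 0.4793, 0.0654)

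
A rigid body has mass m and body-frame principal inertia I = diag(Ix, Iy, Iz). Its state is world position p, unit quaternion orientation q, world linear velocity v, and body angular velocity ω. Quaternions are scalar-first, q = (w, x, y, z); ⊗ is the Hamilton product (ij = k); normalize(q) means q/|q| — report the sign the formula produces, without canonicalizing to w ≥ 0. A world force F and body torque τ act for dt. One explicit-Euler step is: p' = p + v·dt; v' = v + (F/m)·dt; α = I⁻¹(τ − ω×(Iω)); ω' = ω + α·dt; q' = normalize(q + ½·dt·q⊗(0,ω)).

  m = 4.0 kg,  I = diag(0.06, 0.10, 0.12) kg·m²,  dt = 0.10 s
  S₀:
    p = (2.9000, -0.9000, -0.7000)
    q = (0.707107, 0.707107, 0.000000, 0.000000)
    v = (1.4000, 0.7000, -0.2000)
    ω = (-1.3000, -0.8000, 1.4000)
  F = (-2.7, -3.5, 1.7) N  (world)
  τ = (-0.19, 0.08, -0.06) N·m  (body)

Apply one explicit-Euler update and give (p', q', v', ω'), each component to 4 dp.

gyro term ω×Iω = (-0.0224, 0.1092, 0.0416)
angular accel α = (-2.7933, -0.2920, -0.8467)
new body rate ω' = (-1.5793, -0.8292, 1.3153)
Hamilton product q⊗(0,ω) = (0.9192391, -0.9192391, -1.5556354, 0.4242642)
updated quaternion q' = (0.7491, 0.6576, -0.0774, 0.0211)
a = (-0.6750, -0.8750, 0.4250)
p + v·dt = (3.0400, -0.8300, -0.7200)
v + (F/m)dt = (1.3325, 0.6125, -0.1575)

p' = (3.0400, -0.8300, -0.7200)
q' = (0.7491, 0.6576, -0.0774, 0.0211)
v' = (1.3325, 0.6125, -0.1575)
ω' = (-1.5793, -0.8292, 1.3153)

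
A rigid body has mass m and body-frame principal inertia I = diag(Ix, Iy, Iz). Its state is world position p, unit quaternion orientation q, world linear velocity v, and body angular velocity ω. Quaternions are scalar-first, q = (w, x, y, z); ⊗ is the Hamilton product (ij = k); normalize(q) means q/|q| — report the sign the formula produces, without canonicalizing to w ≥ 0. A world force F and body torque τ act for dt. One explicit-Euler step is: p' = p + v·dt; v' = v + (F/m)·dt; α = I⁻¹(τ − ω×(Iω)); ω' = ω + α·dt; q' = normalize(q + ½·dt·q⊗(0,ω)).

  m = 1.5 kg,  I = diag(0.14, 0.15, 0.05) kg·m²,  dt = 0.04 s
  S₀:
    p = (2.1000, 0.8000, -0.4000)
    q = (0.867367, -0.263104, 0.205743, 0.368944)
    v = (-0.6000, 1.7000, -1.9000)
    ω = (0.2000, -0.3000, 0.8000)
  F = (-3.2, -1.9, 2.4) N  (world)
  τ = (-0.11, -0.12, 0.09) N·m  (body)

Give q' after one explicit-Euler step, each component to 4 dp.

2q̇ = q⊗(0,ω) = (-0.1808115, 0.4487510, 0.0240619, 0.7316762)
updated quaternion q' = (0.8636, -0.2541, 0.2062, 0.3835)

q' = (0.8636, -0.2541, 0.2062, 0.3835)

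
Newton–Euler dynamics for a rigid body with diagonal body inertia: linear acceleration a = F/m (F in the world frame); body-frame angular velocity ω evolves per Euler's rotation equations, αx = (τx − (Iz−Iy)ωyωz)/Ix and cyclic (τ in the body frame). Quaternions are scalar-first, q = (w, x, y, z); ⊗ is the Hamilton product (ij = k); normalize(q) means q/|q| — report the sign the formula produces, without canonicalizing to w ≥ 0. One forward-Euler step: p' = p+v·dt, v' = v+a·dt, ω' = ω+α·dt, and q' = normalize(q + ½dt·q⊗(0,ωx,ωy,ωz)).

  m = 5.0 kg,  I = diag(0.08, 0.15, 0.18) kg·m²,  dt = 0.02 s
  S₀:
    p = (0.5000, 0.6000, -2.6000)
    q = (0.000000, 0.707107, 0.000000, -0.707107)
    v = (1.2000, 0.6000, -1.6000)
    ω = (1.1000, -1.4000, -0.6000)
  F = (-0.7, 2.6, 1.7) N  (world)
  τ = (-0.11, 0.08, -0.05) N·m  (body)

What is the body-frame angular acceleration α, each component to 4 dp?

ω×(Iω) gyroscopic = (0.0252, 0.0660, -0.1078)
(τ − ω×Iω)/I = (-1.6900, 0.0933, 0.3211)

α = (-1.6900, 0.0933, 0.3211)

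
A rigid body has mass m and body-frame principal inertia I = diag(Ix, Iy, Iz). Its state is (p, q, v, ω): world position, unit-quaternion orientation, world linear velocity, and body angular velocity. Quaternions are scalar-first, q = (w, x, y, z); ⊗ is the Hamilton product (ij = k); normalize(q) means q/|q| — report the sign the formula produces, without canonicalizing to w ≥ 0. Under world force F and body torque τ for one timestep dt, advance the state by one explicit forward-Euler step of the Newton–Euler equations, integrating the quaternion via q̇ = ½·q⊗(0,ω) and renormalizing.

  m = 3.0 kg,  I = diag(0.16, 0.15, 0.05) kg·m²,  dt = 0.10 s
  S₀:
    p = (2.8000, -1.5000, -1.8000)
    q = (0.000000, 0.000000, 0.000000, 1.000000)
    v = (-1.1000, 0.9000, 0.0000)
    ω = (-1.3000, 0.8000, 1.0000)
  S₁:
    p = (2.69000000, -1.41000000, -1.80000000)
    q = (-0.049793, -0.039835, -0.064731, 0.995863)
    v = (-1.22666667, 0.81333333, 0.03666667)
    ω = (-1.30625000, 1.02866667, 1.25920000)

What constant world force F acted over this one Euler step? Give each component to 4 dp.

F = (-3.8000, -2.6000, 1.1000)

velocity change Δv = (-0.12666667, -0.08666667, 0.03666667)
F = m·Δv/dt = (-3.8000, -2.6000, 1.1000)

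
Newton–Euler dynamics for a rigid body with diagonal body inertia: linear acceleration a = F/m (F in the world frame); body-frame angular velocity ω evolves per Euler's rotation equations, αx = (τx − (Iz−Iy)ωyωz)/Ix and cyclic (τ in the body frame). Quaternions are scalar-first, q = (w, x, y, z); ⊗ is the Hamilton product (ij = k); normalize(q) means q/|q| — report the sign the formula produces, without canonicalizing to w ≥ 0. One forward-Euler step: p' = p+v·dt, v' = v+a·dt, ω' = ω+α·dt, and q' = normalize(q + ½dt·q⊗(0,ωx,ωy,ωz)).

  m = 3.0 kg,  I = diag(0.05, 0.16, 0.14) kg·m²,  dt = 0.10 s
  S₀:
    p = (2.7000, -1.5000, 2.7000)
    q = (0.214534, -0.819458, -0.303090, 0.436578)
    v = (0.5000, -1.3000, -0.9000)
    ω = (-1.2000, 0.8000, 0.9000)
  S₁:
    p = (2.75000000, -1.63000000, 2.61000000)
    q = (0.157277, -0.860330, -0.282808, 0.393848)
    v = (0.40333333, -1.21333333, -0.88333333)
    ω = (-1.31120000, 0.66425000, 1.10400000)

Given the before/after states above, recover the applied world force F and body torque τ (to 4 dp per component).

v₁ − v₀ = (-0.09666667, 0.08666667, 0.01666667)
m·(v₁−v₀)/dt = (-2.9000, 2.6000, 0.5000)
Δω = ω₁−ω₀ = (-0.11120000, -0.13575000, 0.20400000)
precession coupling = (-0.0144, 0.0972, -0.1056)
applied torque τ = (-0.0700, -0.1200, 0.1800)

F = (-2.9000, 2.6000, 0.5000)
τ = (-0.0700, -0.1200, 0.1800)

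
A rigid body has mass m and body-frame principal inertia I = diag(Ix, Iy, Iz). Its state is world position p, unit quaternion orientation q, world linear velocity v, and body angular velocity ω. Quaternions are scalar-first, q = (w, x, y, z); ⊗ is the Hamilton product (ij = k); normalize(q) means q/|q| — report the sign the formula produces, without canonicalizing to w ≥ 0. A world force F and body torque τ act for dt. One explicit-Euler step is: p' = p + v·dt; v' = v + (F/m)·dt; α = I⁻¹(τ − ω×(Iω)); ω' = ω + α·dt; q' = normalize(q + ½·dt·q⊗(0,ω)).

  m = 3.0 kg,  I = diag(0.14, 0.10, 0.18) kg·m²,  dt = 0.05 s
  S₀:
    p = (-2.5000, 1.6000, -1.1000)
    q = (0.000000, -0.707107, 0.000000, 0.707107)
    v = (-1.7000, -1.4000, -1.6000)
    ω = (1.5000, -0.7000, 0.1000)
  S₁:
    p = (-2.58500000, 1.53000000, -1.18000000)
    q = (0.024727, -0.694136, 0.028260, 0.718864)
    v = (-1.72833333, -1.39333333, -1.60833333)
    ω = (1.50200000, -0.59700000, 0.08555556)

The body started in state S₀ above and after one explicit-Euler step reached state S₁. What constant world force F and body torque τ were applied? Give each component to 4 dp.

velocity change Δv = (-0.02833333, 0.00666667, -0.00833333)
applied force F = (-1.7000, 0.4000, -0.5000)
rate change Δω = (0.00200000, 0.10300000, -0.01444444)
gyro term ω₀×Iω₀ = (-0.0056, -0.0060, 0.0420)
applied torque τ = (0.0000, 0.2000, -0.0100)

F = (-1.7000, 0.4000, -0.5000)
τ = (0.0000, 0.2000, -0.0100)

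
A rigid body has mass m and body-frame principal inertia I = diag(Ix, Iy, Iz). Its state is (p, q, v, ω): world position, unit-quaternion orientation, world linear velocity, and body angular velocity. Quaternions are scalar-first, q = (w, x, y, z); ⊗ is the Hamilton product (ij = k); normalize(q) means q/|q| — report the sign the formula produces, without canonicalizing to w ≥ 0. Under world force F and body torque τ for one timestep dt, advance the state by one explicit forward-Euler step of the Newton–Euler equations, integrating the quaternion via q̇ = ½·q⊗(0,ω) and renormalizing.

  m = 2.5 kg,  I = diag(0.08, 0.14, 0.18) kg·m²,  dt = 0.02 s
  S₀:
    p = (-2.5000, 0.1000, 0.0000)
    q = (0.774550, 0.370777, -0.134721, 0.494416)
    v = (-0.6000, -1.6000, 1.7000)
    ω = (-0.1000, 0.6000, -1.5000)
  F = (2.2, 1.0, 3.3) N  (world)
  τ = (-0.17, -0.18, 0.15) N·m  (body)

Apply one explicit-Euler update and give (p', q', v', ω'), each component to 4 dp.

p + v·dt = (-2.5120, 0.0680, 0.0340)
new velocity v' = (-0.5824, -1.5920, 1.7264)
precession coupling ω×(Iω) = (-0.0360, -0.0150, -0.0036)
α = I⁻¹(τ − ω×Iω) = (-1.6750, -1.1786, 0.8533)
new body rate ω' = (-0.1335, 0.5764, -1.4829)
q⊗(0,ω) = (0.8595343, -0.1720231, 0.9714539, -0.9528309)
q' = normalize(q + ½dt·q⊗(0,ω)) = (0.7830, 0.3690, -0.1250, 0.4848)

p' = (-2.5120, 0.0680, 0.0340)
q' = (0.7830, 0.3690, -0.1250, 0.4848)
v' = (-0.5824, -1.5920, 1.7264)
ω' = (-0.1335, 0.5764, -1.4829)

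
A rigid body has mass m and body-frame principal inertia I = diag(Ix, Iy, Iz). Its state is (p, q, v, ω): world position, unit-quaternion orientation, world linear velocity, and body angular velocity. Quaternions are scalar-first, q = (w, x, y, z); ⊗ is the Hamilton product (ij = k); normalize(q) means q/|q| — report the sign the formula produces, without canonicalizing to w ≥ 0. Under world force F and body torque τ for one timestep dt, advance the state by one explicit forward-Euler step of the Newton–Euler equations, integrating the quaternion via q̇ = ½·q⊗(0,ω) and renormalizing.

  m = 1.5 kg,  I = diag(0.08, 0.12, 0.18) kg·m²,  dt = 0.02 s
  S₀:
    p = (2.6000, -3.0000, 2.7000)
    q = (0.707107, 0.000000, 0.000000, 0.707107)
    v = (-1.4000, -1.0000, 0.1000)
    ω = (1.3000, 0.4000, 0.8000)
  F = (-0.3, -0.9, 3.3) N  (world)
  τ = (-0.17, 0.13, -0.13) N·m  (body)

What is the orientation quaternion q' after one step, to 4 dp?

q' = (0.7014, 0.0064, 0.0120, 0.7127)

q⊗(0,ω) = (-0.5656856, 0.6363963, 1.2020819, 0.5656856)
q + ½dt·q⊗(0,ω), renormalized = (0.7014, 0.0064, 0.0120, 0.7127)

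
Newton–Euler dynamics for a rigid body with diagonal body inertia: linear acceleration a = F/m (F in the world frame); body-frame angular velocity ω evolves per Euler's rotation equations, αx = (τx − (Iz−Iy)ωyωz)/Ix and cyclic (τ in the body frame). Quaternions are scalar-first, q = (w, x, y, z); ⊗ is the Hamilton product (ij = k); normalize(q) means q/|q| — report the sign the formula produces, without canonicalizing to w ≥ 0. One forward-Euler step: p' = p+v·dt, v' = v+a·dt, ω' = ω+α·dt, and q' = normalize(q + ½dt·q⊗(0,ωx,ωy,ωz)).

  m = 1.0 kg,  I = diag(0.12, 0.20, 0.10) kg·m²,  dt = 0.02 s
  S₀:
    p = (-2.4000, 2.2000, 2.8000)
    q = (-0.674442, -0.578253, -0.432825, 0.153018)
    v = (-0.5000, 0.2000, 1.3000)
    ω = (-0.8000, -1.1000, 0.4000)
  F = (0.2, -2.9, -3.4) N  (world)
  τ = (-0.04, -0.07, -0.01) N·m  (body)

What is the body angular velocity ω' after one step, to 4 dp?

(τ − ω×Iω)/I = (-0.7000, -0.3180, -0.8040)
new body rate ω' = (-0.8140, -1.1064, 0.3839)

ω' = (-0.8140, -1.1064, 0.3839)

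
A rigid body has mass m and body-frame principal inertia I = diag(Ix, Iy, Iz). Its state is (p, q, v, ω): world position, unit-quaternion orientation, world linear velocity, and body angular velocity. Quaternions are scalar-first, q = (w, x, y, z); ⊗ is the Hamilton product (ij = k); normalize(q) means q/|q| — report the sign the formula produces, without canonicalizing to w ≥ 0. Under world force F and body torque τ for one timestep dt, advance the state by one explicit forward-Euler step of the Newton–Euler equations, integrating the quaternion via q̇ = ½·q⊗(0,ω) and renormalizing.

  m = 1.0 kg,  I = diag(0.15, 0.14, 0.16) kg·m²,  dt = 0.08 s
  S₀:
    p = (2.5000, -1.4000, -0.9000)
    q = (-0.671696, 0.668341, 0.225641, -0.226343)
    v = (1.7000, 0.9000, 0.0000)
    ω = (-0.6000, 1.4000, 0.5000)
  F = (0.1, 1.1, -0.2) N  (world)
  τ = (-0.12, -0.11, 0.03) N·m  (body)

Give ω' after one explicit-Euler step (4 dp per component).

angular accel α = (-0.8933, -0.8071, 0.1350)
ω' = ω + α·dt = (-0.6715, 1.3354, 0.5108)

ω' = (-0.6715, 1.3354, 0.5108)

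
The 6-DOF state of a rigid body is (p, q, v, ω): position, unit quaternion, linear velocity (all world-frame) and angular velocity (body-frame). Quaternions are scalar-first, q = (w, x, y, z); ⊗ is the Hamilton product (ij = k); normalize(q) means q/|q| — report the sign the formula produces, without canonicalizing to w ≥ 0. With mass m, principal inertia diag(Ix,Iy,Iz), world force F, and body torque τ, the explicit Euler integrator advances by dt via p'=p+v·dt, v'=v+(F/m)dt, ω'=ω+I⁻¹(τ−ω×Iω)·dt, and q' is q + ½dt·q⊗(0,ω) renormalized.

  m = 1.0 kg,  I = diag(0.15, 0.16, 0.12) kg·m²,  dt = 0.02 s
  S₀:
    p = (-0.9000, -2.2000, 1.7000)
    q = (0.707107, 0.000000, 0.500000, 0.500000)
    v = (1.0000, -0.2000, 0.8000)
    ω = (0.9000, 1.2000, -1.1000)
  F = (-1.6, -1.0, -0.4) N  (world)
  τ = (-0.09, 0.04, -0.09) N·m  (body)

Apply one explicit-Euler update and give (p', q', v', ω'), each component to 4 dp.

ω×(Iω) gyroscopic = (0.0528, -0.0297, 0.0108)
angular accel α = (-0.9520, 0.4356, -0.8400)
ω + α·dt = (0.8810, 1.2087, -1.1168)
2q̇ = q⊗(0,ω) = (-0.0500000, -0.5136037, 1.2985284, -1.2278177)
q' = normalize(q + ½dt·q⊗(0,ω)) = (0.7065, -0.0051, 0.5129, 0.4876)
a = (-1.6000, -1.0000, -0.4000)
p + v·dt = (-0.8800, -2.2040, 1.7160)
v + (F/m)dt = (0.9680, -0.2200, 0.7920)

p' = (-0.8800, -2.2040, 1.7160)
q' = (0.7065, -0.0051, 0.5129, 0.4876)
v' = (0.9680, -0.2200, 0.7920)
ω' = (0.8810, 1.2087, -1.1168)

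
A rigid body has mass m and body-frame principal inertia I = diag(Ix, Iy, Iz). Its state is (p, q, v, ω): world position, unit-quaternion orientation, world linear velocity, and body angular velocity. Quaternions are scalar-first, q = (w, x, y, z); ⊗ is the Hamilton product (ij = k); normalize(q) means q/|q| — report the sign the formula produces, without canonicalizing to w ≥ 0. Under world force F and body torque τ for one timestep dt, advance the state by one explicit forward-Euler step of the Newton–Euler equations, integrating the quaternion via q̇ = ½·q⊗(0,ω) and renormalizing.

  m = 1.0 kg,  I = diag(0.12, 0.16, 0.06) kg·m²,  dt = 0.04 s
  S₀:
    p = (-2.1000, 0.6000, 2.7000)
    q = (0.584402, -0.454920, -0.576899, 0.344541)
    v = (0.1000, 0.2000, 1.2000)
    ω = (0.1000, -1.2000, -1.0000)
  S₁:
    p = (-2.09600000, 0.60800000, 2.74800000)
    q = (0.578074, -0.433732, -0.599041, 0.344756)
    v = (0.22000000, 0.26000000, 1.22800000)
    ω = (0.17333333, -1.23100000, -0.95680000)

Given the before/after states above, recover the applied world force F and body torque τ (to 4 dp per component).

F = (3.0000, 1.5000, 0.7000)
τ = (0.1000, -0.1300, 0.0600)

ω₁ − ω₀ = (0.07333333, -0.03100000, 0.04320000)
gyro term ω₀×Iω₀ = (-0.1200, -0.0060, -0.0048)
applied torque τ = (0.1000, -0.1300, 0.0600)
Δv = v₁−v₀ = (0.12000000, 0.06000000, 0.02800000)
F = m·Δv/dt = (3.0000, 1.5000, 0.7000)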